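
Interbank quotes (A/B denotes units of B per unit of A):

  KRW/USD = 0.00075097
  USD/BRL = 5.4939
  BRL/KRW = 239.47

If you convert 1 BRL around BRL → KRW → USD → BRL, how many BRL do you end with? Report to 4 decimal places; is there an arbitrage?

Around BRL → KRW → USD → BRL: 1 × 239.47 × 0.00075097 × 5.4939 = 0.987994
Product < 1; profitable direction is BRL → USD → KRW → BRL.

0.9880 (arbitrage exists)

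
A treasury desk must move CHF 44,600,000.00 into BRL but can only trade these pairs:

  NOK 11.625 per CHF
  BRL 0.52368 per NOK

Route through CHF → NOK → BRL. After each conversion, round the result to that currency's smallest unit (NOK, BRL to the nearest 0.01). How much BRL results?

CHF 44,600,000.00 × 11.625 = NOK 518,475,000.00
NOK 518,475,000.00 × 0.52368 = BRL 271,514,988.00

BRL 271,514,988.00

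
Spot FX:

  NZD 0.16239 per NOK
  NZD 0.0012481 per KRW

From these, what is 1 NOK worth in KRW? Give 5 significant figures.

1 NOK × 0.16239 = 0.16239 NZD
0.16239 NZD ÷ 0.0012481 = 130.11 KRW

NOK/KRW = 130.11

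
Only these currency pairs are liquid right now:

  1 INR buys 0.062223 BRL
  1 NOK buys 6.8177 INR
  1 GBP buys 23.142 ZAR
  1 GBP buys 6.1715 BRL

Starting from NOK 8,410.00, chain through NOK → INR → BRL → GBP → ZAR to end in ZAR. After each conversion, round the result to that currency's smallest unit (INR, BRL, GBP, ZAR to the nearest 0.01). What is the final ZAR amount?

NOK 8,410.00 × 6.8177 = INR 57,336.86
INR 57,336.86 × 0.062223 = BRL 3,567.67
BRL 3,567.67 ÷ 6.1715 = GBP 578.09
GBP 578.09 × 23.142 = ZAR 13,378.16

ZAR 13,378.16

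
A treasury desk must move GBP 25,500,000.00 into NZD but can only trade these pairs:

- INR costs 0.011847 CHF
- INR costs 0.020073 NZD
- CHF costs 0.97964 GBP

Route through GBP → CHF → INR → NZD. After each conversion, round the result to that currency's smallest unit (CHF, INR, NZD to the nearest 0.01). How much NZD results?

GBP 25,500,000.00 ÷ 0.97964 = CHF 26,029,970.19
CHF 26,029,970.19 ÷ 0.011847 = INR 2,197,178,204.61
INR 2,197,178,204.61 × 0.020073 = NZD 44,103,958.10

NZD 44,103,958.10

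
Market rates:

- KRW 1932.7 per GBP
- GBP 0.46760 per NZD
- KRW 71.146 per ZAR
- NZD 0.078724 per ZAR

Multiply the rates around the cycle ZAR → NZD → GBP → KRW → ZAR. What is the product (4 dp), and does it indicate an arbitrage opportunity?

Around ZAR → NZD → GBP → KRW → ZAR: 1 × 0.078724 × 0.46760 × 1932.7 ÷ 71.146 = 0.999990
Product ≈ 1 (deviation 0.001%, within rounding noise).

1.0000 (no arbitrage)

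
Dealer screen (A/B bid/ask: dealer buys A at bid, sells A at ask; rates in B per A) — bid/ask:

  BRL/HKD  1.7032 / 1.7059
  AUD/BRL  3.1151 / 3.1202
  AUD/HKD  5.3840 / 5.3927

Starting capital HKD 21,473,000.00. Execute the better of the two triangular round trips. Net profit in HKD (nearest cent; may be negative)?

Best loop HKD → BRL → AUD → HKD:
HKD 21,473,000.00 ÷ 1.7059 (buy BRL at ask) = BRL 12,587,490.47
BRL 12,587,490.47 ÷ 3.1202 (buy AUD at ask) = AUD 4,034,193.47
AUD 4,034,193.47 × 5.3840 (sell AUD at bid) = HKD 21,720,097.66

Net profit: HKD 247,097.66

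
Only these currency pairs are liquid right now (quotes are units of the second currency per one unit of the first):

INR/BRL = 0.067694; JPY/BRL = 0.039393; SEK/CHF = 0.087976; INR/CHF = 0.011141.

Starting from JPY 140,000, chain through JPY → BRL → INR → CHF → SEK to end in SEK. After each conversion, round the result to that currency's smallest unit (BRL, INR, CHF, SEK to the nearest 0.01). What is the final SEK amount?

JPY 140,000 × 0.039393 = BRL 5,515.02
BRL 5,515.02 ÷ 0.067694 = INR 81,469.85
INR 81,469.85 × 0.011141 = CHF 907.66
CHF 907.66 ÷ 0.087976 = SEK 10,317.13

SEK 10,317.13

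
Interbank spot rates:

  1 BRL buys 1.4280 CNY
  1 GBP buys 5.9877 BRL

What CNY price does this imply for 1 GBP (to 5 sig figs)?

1 GBP × 5.9877 = 5.9877 BRL
5.9877 BRL × 1.4280 = 8.55044 CNY

GBP/CNY = 8.5504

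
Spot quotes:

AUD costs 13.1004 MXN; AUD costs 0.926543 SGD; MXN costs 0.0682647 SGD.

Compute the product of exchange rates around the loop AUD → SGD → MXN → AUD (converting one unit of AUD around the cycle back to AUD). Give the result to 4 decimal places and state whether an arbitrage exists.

1.0361 (arbitrage exists)

Around AUD → SGD → MXN → AUD: 1 × 0.926543 ÷ 0.0682647 ÷ 13.1004 = 1.036060
Product > 1; profitable direction is AUD → SGD → MXN → AUD.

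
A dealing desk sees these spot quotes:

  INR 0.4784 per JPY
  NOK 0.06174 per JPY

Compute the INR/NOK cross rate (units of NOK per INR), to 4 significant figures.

1 INR ÷ 0.4784 = 2.0903 JPY
2.0903 JPY × 0.06174 = 0.129055 NOK

INR/NOK = 0.1291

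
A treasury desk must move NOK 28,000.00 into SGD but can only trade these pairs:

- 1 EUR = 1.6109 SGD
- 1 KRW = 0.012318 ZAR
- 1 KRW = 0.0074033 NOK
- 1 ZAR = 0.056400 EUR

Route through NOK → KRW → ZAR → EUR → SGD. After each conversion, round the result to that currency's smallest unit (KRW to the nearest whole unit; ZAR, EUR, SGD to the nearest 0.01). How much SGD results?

NOK 28,000.00 ÷ 0.0074033 = KRW 3,782,097
KRW 3,782,097 × 0.012318 = ZAR 46,587.87
ZAR 46,587.87 × 0.056400 = EUR 2,627.56
EUR 2,627.56 × 1.6109 = SGD 4,232.74

SGD 4,232.74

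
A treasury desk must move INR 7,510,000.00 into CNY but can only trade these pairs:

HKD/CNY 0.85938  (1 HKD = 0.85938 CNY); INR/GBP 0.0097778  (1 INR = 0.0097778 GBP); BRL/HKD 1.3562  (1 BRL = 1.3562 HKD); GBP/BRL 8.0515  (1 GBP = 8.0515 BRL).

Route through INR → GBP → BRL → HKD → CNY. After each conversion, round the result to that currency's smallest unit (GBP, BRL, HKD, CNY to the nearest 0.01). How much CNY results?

CNY 689,075.61

INR 7,510,000.00 × 0.0097778 = GBP 73,431.28
GBP 73,431.28 × 8.0515 = BRL 591,231.95
BRL 591,231.95 × 1.3562 = HKD 801,828.77
HKD 801,828.77 × 0.85938 = CNY 689,075.61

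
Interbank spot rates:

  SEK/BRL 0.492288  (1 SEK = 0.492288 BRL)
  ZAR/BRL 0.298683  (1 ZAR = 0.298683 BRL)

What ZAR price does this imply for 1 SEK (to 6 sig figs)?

1 SEK × 0.492288 = 0.492288 BRL
0.492288 BRL ÷ 0.298683 = 1.6482 ZAR

SEK/ZAR = 1.64820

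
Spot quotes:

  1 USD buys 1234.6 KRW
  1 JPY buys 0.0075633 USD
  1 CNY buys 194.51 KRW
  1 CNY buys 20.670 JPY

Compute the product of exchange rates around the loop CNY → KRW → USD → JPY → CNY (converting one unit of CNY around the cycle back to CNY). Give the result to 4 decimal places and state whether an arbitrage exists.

Around CNY → KRW → USD → JPY → CNY: 1 × 194.51 ÷ 1234.6 ÷ 0.0075633 ÷ 20.670 = 1.007776
Product > 1; profitable direction is CNY → KRW → USD → JPY → CNY.

1.0078 (arbitrage exists)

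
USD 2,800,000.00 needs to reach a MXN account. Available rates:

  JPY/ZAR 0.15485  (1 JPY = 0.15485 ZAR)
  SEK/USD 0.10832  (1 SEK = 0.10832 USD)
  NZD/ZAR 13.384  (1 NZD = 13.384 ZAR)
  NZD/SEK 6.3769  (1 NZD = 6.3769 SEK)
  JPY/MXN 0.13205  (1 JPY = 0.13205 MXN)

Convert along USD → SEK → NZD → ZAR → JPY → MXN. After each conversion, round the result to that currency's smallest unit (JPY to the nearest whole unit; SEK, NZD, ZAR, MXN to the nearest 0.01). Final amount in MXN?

MXN 46,265,035.23

USD 2,800,000.00 ÷ 0.10832 = SEK 25,849,335.30
SEK 25,849,335.30 ÷ 6.3769 = NZD 4,053,589.57
NZD 4,053,589.57 × 13.384 = ZAR 54,253,242.80
ZAR 54,253,242.80 ÷ 0.15485 = JPY 350,359,979
JPY 350,359,979 × 0.13205 = MXN 46,265,035.23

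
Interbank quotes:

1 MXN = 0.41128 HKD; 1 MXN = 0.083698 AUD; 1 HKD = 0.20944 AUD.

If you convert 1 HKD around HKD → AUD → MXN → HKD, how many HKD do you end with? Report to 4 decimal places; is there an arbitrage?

Around HKD → AUD → MXN → HKD: 1 × 0.20944 ÷ 0.083698 × 0.41128 = 1.029158
Product > 1; profitable direction is HKD → AUD → MXN → HKD.

1.0292 (arbitrage exists)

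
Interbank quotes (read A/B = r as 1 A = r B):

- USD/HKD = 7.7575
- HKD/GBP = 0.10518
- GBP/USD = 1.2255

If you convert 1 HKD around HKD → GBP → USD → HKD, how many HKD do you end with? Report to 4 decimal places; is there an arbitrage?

0.9999 (no arbitrage)

Around HKD → GBP → USD → HKD: 1 × 0.10518 × 1.2255 × 7.7575 = 0.999927
Product ≈ 1 (deviation 0.007%, within rounding noise).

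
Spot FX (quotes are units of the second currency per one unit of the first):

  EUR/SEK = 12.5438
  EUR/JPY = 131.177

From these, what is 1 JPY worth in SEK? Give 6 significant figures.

1 JPY ÷ 131.177 = 0.00762329 EUR
0.00762329 EUR × 12.5438 = 0.095625 SEK

JPY/SEK = 0.0956250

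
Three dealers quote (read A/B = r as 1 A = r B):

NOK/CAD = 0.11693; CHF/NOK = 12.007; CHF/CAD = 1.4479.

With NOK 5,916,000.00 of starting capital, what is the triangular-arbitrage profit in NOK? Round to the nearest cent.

Profit: NOK 185,073.73

Profitable loop is NOK → CHF → CAD → NOK:
NOK 5,916,000.00 ÷ 12.007 = CHF 492,712.58
CHF 492,712.58 × 1.4479 = CAD 713,398.55
CAD 713,398.55 ÷ 0.11693 = NOK 6,101,073.73
Profit = NOK 6,101,073.73 − NOK 5,916,000.00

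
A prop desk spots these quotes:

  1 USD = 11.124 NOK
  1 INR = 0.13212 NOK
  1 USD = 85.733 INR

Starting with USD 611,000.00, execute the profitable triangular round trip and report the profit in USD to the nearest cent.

Profitable loop is USD → INR → NOK → USD:
USD 611,000.00 × 85.733 = INR 52,382,863.00
INR 52,382,863.00 × 0.13212 = NOK 6,920,823.86
NOK 6,920,823.86 ÷ 11.124 = USD 622,152.45
Profit = USD 622,152.45 − USD 611,000.00

Profit: USD 11,152.45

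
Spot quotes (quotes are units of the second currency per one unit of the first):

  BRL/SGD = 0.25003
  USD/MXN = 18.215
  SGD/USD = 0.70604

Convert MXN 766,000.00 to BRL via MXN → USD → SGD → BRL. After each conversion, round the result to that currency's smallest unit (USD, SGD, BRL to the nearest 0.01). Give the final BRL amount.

BRL 238,219.97

MXN 766,000.00 ÷ 18.215 = USD 42,053.25
USD 42,053.25 ÷ 0.70604 = SGD 59,562.14
SGD 59,562.14 ÷ 0.25003 = BRL 238,219.97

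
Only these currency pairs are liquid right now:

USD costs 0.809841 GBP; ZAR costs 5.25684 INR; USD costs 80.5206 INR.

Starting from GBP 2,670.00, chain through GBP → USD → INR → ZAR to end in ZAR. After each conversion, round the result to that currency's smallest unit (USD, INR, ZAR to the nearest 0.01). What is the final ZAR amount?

ZAR 50,500.22

GBP 2,670.00 ÷ 0.809841 = USD 3,296.94
USD 3,296.94 × 80.5206 = INR 265,471.59
INR 265,471.59 ÷ 5.25684 = ZAR 50,500.22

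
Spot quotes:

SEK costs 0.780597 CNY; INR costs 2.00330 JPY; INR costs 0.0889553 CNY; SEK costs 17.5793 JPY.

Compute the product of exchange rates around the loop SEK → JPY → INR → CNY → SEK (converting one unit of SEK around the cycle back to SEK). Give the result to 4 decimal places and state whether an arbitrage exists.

1.0000 (no arbitrage)

Around SEK → JPY → INR → CNY → SEK: 1 × 17.5793 ÷ 2.00330 × 0.0889553 ÷ 0.780597 = 1.000001
Product ≈ 1 (deviation 0.000%, within rounding noise).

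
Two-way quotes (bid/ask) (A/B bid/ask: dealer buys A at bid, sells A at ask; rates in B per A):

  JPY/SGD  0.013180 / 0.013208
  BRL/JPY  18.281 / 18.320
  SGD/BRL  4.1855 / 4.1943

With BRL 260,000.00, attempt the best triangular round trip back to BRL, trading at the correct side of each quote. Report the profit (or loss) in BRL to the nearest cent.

Best loop BRL → JPY → SGD → BRL:
BRL 260,000.00 × 18.281 (sell BRL at bid) = JPY 4,753,060
JPY 4,753,060 × 0.013180 (sell JPY at bid) = SGD 62,645.33
SGD 62,645.33 × 4.1855 (sell SGD at bid) = BRL 262,202.03

Net profit: BRL 2,202.03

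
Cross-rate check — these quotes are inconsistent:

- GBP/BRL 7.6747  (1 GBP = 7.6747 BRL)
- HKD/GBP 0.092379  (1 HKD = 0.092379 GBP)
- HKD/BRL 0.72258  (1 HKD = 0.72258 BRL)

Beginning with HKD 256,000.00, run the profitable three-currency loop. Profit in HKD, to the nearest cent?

Profitable loop is HKD → BRL → GBP → HKD:
HKD 256,000.00 × 0.72258 = BRL 184,980.48
BRL 184,980.48 ÷ 7.6747 = GBP 24,102.63
GBP 24,102.63 ÷ 0.092379 = HKD 260,910.31
Profit = HKD 260,910.31 − HKD 256,000.00

Profit: HKD 4,910.31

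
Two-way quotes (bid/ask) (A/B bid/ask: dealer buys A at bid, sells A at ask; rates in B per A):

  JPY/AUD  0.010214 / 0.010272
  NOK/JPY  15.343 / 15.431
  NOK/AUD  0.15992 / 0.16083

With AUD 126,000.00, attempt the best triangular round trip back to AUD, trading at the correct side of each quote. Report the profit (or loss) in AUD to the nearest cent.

Net profit: AUD 1,123.03

Best loop AUD → JPY → NOK → AUD:
AUD 126,000.00 ÷ 0.010272 (buy JPY at ask) = JPY 12,266,355
JPY 12,266,355 ÷ 15.431 (buy NOK at ask) = NOK 794,916.41
NOK 794,916.41 × 0.15992 (sell NOK at bid) = AUD 127,123.03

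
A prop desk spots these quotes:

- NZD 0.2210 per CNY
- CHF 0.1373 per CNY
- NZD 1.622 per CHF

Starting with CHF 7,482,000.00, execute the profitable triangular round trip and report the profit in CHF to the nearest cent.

Profitable loop is CHF → NZD → CNY → CHF:
CHF 7,482,000.00 × 1.622 = NZD 12,135,804.00
NZD 12,135,804.00 ÷ 0.2210 = CNY 54,913,140.27
CNY 54,913,140.27 × 0.1373 = CHF 7,539,574.16
Profit = CHF 7,539,574.16 − CHF 7,482,000.00

Profit: CHF 57,574.16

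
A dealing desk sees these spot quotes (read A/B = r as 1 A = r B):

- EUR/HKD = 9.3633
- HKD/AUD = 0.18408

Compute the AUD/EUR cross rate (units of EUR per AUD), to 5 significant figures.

AUD/EUR = 0.58018

1 AUD ÷ 0.18408 = 5.43242 HKD
5.43242 HKD ÷ 9.3633 = 0.580182 EUR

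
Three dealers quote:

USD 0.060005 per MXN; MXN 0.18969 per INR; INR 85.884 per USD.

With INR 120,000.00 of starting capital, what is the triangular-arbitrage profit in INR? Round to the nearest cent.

Profit: INR 2,754.41

Profitable loop is INR → USD → MXN → INR:
INR 120,000.00 ÷ 85.884 = USD 1,397.23
USD 1,397.23 ÷ 0.060005 = MXN 23,285.28
MXN 23,285.28 ÷ 0.18969 = INR 122,754.41
Profit = INR 122,754.41 − INR 120,000.00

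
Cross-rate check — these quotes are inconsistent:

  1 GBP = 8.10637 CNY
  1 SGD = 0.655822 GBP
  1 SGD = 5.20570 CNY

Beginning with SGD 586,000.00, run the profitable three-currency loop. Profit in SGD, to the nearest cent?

Profit: SGD 12,454.15

Profitable loop is SGD → GBP → CNY → SGD:
SGD 586,000.00 × 0.655822 = GBP 384,311.69
GBP 384,311.69 × 8.10637 = CNY 3,115,372.77
CNY 3,115,372.77 ÷ 5.20570 = SGD 598,454.15
Profit = SGD 598,454.15 − SGD 586,000.00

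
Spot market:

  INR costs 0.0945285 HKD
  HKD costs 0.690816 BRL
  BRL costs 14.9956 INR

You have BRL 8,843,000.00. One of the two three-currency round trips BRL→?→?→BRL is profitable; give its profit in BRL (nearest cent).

Profit: BRL 187,475.60

Profitable loop is BRL → HKD → INR → BRL:
BRL 8,843,000.00 ÷ 0.690816 = HKD 12,800,803.69
HKD 12,800,803.69 ÷ 0.0945285 = INR 135,417,399.91
INR 135,417,399.91 ÷ 14.9956 = BRL 9,030,475.60
Profit = BRL 9,030,475.60 − BRL 8,843,000.00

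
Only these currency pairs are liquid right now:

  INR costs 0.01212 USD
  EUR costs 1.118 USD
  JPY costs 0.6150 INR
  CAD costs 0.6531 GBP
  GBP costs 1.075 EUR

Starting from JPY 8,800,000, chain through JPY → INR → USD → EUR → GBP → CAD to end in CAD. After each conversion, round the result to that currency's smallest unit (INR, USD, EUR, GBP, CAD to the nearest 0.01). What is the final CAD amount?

CAD 83,566.16

JPY 8,800,000 × 0.6150 = INR 5,412,000.00
INR 5,412,000.00 × 0.01212 = USD 65,593.44
USD 65,593.44 ÷ 1.118 = EUR 58,670.34
EUR 58,670.34 ÷ 1.075 = GBP 54,577.06
GBP 54,577.06 ÷ 0.6531 = CAD 83,566.16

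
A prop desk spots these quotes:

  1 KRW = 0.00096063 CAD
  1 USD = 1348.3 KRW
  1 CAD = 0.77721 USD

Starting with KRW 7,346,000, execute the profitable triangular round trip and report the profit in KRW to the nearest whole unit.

Profitable loop is KRW → CAD → USD → KRW:
KRW 7,346,000 × 0.00096063 = CAD 7,056.79
CAD 7,056.79 × 0.77721 = USD 5,484.61
USD 5,484.61 × 1348.3 = KRW 7,394,895
Profit = KRW 7,394,895 − KRW 7,346,000

Profit: KRW 48,895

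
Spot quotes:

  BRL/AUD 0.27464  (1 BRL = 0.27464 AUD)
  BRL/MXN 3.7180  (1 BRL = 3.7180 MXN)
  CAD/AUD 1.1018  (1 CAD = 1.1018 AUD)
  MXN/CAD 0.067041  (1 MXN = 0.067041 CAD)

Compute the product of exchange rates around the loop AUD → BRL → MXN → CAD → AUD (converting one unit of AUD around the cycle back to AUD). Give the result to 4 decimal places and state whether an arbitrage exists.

Around AUD → BRL → MXN → CAD → AUD: 1 ÷ 0.27464 × 3.7180 × 0.067041 × 1.1018 = 0.999974
Product ≈ 1 (deviation 0.003%, within rounding noise).

1.0000 (no arbitrage)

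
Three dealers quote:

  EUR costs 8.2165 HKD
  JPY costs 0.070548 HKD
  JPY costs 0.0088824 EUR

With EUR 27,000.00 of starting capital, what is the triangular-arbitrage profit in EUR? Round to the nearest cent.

Profitable loop is EUR → HKD → JPY → EUR:
EUR 27,000.00 × 8.2165 = HKD 221,845.50
HKD 221,845.50 ÷ 0.070548 = JPY 3,144,604
JPY 3,144,604 × 0.0088824 = EUR 27,931.63
Profit = EUR 27,931.63 − EUR 27,000.00

Profit: EUR 931.63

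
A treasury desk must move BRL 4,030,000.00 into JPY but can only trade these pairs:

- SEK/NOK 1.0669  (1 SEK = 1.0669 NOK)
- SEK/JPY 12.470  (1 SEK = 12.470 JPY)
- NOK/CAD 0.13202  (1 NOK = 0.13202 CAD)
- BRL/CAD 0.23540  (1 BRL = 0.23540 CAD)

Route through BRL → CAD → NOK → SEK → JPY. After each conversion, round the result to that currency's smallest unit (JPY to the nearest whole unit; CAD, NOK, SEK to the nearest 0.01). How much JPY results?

JPY 83,987,473

BRL 4,030,000.00 × 0.23540 = CAD 948,662.00
CAD 948,662.00 ÷ 0.13202 = NOK 7,185,744.58
NOK 7,185,744.58 ÷ 1.0669 = SEK 6,735,162.23
SEK 6,735,162.23 × 12.470 = JPY 83,987,473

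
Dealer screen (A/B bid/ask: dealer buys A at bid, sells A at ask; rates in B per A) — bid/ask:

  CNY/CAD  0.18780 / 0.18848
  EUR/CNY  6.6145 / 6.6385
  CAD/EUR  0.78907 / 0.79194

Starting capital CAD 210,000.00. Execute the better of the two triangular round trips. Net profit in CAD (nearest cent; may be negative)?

Best loop CAD → CNY → EUR → CAD:
CAD 210,000.00 ÷ 0.18848 (buy CNY at ask) = CNY 1,114,176.57
CNY 1,114,176.57 ÷ 6.6385 (buy EUR at ask) = EUR 167,835.59
EUR 167,835.59 ÷ 0.79194 (buy CAD at ask) = CAD 211,929.68

Net profit: CAD 1,929.68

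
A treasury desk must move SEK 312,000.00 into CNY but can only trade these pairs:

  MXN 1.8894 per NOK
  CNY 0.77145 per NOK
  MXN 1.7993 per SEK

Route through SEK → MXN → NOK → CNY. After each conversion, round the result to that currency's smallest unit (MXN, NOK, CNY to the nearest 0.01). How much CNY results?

CNY 229,214.48

SEK 312,000.00 × 1.7993 = MXN 561,381.60
MXN 561,381.60 ÷ 1.8894 = NOK 297,121.63
NOK 297,121.63 × 0.77145 = CNY 229,214.48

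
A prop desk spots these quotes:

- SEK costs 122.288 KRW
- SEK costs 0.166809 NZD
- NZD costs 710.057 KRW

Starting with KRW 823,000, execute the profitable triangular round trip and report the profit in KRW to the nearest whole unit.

Profitable loop is KRW → NZD → SEK → KRW:
KRW 823,000 ÷ 710.057 = NZD 1,159.06
NZD 1,159.06 ÷ 0.166809 = SEK 6,948.44
SEK 6,948.44 × 122.288 = KRW 849,711
Profit = KRW 849,711 − KRW 823,000

Profit: KRW 26,711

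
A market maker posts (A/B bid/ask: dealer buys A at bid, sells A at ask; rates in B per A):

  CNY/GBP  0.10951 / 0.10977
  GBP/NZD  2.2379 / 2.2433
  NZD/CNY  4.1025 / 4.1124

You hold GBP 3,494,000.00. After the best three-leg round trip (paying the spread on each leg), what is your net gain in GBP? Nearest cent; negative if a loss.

Net profit: GBP 18,901.28

Best loop GBP → NZD → CNY → GBP:
GBP 3,494,000.00 × 2.2379 (sell GBP at bid) = NZD 7,819,222.60
NZD 7,819,222.60 × 4.1025 (sell NZD at bid) = CNY 32,078,360.72
CNY 32,078,360.72 × 0.10951 (sell CNY at bid) = GBP 3,512,901.28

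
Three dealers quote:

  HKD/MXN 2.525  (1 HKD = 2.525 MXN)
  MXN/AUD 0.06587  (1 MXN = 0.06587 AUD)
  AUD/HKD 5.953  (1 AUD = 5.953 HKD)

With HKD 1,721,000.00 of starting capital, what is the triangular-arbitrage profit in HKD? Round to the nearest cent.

Profitable loop is HKD → AUD → MXN → HKD:
HKD 1,721,000.00 ÷ 5.953 = AUD 289,097.93
AUD 289,097.93 ÷ 0.06587 = MXN 4,388,916.56
MXN 4,388,916.56 ÷ 2.525 = HKD 1,738,184.78
Profit = HKD 1,738,184.78 − HKD 1,721,000.00

Profit: HKD 17,184.78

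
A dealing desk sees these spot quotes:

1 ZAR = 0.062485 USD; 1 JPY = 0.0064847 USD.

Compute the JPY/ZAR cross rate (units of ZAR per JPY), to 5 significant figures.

JPY/ZAR = 0.10378

1 JPY × 0.0064847 = 0.0064847 USD
0.0064847 USD ÷ 0.062485 = 0.10378 ZAR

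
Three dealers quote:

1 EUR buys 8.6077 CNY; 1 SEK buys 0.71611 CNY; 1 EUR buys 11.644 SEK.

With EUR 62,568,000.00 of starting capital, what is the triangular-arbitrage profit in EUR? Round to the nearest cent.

Profit: EUR 2,020,836.32

Profitable loop is EUR → CNY → SEK → EUR:
EUR 62,568,000.00 × 8.6077 = CNY 538,566,573.60
CNY 538,566,573.60 ÷ 0.71611 = SEK 752,072,410.10
SEK 752,072,410.10 ÷ 11.644 = EUR 64,588,836.32
Profit = EUR 64,588,836.32 − EUR 62,568,000.00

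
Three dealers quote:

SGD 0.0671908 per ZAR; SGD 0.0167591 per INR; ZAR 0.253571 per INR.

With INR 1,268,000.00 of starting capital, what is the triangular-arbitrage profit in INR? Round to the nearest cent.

Profit: INR 21,074.32

Profitable loop is INR → ZAR → SGD → INR:
INR 1,268,000.00 × 0.253571 = ZAR 321,528.03
ZAR 321,528.03 × 0.0671908 = SGD 21,603.73
SGD 21,603.73 ÷ 0.0167591 = INR 1,289,074.32
Profit = INR 1,289,074.32 − INR 1,268,000.00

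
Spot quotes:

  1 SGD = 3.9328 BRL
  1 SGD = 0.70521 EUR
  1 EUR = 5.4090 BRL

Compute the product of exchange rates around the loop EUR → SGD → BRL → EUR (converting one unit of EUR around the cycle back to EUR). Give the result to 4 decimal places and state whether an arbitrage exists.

Around EUR → SGD → BRL → EUR: 1 ÷ 0.70521 × 3.9328 ÷ 5.4090 = 1.031018
Product > 1; profitable direction is EUR → SGD → BRL → EUR.

1.0310 (arbitrage exists)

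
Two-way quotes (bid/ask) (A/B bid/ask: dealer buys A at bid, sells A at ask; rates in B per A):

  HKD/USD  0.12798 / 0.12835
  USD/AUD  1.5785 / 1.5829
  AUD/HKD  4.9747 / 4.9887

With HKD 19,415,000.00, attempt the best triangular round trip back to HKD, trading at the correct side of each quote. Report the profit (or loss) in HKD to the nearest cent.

Net profit: HKD 96,514.57

Best loop HKD → USD → AUD → HKD:
HKD 19,415,000.00 × 0.12798 (sell HKD at bid) = USD 2,484,731.70
USD 2,484,731.70 × 1.5785 (sell USD at bid) = AUD 3,922,148.99
AUD 3,922,148.99 × 4.9747 (sell AUD at bid) = HKD 19,511,514.57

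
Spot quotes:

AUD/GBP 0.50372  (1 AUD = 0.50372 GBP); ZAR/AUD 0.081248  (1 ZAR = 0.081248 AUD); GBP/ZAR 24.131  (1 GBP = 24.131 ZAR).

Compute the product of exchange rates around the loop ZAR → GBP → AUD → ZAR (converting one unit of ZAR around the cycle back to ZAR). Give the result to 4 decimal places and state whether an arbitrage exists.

Around ZAR → GBP → AUD → ZAR: 1 ÷ 24.131 ÷ 0.50372 ÷ 0.081248 = 1.012565
Product > 1; profitable direction is ZAR → GBP → AUD → ZAR.

1.0126 (arbitrage exists)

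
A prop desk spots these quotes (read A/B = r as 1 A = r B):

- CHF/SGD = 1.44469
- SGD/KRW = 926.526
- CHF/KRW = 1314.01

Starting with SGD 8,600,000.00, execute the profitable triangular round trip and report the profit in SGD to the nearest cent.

Profitable loop is SGD → KRW → CHF → SGD:
SGD 8,600,000.00 × 926.526 = KRW 7,968,123,600
KRW 7,968,123,600 ÷ 1314.01 = CHF 6,063,974.86
CHF 6,063,974.86 × 1.44469 = SGD 8,760,563.83
Profit = SGD 8,760,563.83 − SGD 8,600,000.00

Profit: SGD 160,563.83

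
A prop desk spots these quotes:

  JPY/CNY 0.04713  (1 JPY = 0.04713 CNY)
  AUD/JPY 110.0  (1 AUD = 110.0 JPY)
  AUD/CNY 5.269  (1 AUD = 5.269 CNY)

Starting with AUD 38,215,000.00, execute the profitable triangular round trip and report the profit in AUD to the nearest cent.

Profit: AUD 624,348.61

Profitable loop is AUD → CNY → JPY → AUD:
AUD 38,215,000.00 × 5.269 = CNY 201,354,835.00
CNY 201,354,835.00 ÷ 0.04713 = JPY 4,272,328,347
JPY 4,272,328,347 ÷ 110.0 = AUD 38,839,348.61
Profit = AUD 38,839,348.61 − AUD 38,215,000.00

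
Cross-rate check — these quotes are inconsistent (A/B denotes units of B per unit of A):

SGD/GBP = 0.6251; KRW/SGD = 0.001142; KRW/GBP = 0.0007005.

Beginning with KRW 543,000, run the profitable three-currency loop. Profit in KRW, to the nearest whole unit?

Profitable loop is KRW → SGD → GBP → KRW:
KRW 543,000 × 0.001142 = SGD 620.11
SGD 620.11 × 0.6251 = GBP 387.63
GBP 387.63 ÷ 0.0007005 = KRW 553,359
Profit = KRW 553,359 − KRW 543,000

Profit: KRW 10,359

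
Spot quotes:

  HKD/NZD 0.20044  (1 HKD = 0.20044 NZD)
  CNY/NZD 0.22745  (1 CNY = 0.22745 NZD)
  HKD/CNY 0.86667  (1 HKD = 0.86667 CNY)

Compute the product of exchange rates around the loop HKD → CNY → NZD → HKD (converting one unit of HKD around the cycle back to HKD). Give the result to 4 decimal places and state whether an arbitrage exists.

Around HKD → CNY → NZD → HKD: 1 × 0.86667 × 0.22745 ÷ 0.20044 = 0.983457
Product < 1; profitable direction is HKD → NZD → CNY → HKD.

0.9835 (arbitrage exists)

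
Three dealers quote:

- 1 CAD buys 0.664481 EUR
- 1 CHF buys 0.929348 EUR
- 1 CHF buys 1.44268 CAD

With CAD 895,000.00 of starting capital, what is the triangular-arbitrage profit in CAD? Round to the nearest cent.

Profitable loop is CAD → EUR → CHF → CAD:
CAD 895,000.00 × 0.664481 = EUR 594,710.49
EUR 594,710.49 ÷ 0.929348 = CHF 639,922.28
CHF 639,922.28 × 1.44268 = CAD 923,203.08
Profit = CAD 923,203.08 − CAD 895,000.00

Profit: CAD 28,203.08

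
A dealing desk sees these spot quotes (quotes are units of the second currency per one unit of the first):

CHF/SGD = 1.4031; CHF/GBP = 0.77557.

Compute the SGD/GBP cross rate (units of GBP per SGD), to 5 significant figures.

1 SGD ÷ 1.4031 = 0.712708 CHF
0.712708 CHF × 0.77557 = 0.552755 GBP

SGD/GBP = 0.55275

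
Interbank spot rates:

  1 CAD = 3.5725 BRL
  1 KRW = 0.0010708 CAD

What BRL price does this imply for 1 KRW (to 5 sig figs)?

KRW/BRL = 0.0038254

1 KRW × 0.0010708 = 0.0010708 CAD
0.0010708 CAD × 3.5725 = 0.00382543 BRL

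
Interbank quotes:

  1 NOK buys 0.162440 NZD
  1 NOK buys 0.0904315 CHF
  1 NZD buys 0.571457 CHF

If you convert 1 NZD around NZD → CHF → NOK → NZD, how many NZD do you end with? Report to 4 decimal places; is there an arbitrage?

1.0265 (arbitrage exists)

Around NZD → CHF → NOK → NZD: 1 × 0.571457 ÷ 0.0904315 × 0.162440 = 1.026495
Product > 1; profitable direction is NZD → CHF → NOK → NZD.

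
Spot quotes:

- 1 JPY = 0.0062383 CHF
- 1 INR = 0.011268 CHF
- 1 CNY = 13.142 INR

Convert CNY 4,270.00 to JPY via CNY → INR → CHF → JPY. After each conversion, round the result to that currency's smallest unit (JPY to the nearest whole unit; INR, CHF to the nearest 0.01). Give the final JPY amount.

CNY 4,270.00 × 13.142 = INR 56,116.34
INR 56,116.34 × 0.011268 = CHF 632.32
CHF 632.32 ÷ 0.0062383 = JPY 101,361

JPY 101,361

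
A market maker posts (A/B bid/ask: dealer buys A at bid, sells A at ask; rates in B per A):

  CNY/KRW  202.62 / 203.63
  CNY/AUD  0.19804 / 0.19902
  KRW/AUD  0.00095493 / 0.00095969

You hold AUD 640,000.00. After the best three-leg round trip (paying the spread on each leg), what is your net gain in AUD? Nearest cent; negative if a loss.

Best loop AUD → KRW → CNY → AUD:
AUD 640,000.00 ÷ 0.00095969 (buy KRW at ask) = KRW 666,882,014
KRW 666,882,014 ÷ 203.63 (buy CNY at ask) = CNY 3,274,969.38
CNY 3,274,969.38 × 0.19804 (sell CNY at bid) = AUD 648,574.94

Net profit: AUD 8,574.94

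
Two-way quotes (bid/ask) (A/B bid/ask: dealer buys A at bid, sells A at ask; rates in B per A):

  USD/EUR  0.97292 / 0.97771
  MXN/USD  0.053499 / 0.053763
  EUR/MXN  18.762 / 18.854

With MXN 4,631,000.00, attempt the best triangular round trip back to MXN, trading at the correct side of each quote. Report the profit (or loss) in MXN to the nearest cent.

Net profit: MXN 41,805.74

Best loop MXN → EUR → USD → MXN:
MXN 4,631,000.00 ÷ 18.854 (buy EUR at ask) = EUR 245,624.27
EUR 245,624.27 ÷ 0.97771 (buy USD at ask) = USD 251,224.05
USD 251,224.05 ÷ 0.053763 (buy MXN at ask) = MXN 4,672,805.74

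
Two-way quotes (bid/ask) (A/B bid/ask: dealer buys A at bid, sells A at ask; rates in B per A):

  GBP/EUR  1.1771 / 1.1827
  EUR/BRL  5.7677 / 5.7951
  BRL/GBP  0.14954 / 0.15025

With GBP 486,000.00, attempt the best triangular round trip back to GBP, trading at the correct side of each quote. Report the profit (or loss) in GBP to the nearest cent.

Net profit: GBP 7,411.96

Best loop GBP → EUR → BRL → GBP:
GBP 486,000.00 × 1.1771 (sell GBP at bid) = EUR 572,070.60
EUR 572,070.60 × 5.7677 (sell EUR at bid) = BRL 3,299,531.60
BRL 3,299,531.60 × 0.14954 (sell BRL at bid) = GBP 493,411.96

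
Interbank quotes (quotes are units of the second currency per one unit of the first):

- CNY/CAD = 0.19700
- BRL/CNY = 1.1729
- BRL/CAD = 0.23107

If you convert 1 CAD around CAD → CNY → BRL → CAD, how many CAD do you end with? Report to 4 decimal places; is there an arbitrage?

1.0000 (no arbitrage)

Around CAD → CNY → BRL → CAD: 1 ÷ 0.19700 ÷ 1.1729 × 0.23107 = 1.000038
Product ≈ 1 (deviation 0.004%, within rounding noise).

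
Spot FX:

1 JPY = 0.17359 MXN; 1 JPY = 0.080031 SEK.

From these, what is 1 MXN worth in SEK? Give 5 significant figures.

MXN/SEK = 0.46103

1 MXN ÷ 0.17359 = 5.7607 JPY
5.7607 JPY × 0.080031 = 0.461035 SEK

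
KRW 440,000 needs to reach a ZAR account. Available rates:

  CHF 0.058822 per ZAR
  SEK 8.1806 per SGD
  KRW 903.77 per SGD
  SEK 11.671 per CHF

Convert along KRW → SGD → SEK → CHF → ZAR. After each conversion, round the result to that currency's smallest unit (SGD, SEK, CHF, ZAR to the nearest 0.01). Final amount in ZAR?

KRW 440,000 ÷ 903.77 = SGD 486.85
SGD 486.85 × 8.1806 = SEK 3,982.73
SEK 3,982.73 ÷ 11.671 = CHF 341.25
CHF 341.25 ÷ 0.058822 = ZAR 5,801.40

ZAR 5,801.40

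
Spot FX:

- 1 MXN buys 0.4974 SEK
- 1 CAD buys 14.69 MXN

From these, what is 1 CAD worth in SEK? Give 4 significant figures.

1 CAD × 14.69 = 14.69 MXN
14.69 MXN × 0.4974 = 7.30681 SEK

CAD/SEK = 7.307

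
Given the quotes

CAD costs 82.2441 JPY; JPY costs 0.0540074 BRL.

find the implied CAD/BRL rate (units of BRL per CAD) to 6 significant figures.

1 CAD × 82.2441 = 82.2441 JPY
82.2441 JPY × 0.0540074 = 4.44179 BRL

CAD/BRL = 4.44179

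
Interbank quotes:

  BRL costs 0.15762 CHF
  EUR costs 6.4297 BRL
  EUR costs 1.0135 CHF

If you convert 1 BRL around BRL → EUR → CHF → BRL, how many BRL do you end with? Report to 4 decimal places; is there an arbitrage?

1.0001 (no arbitrage)

Around BRL → EUR → CHF → BRL: 1 ÷ 6.4297 × 1.0135 ÷ 0.15762 = 1.000050
Product ≈ 1 (deviation 0.005%, within rounding noise).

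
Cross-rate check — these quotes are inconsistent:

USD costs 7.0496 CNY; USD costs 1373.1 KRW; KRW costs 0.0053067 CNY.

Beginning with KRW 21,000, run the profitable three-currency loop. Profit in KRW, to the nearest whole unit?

Profit: KRW 706

Profitable loop is KRW → CNY → USD → KRW:
KRW 21,000 × 0.0053067 = CNY 111.44
CNY 111.44 ÷ 7.0496 = USD 15.81
USD 15.81 × 1373.1 = KRW 21,706
Profit = KRW 21,706 − KRW 21,000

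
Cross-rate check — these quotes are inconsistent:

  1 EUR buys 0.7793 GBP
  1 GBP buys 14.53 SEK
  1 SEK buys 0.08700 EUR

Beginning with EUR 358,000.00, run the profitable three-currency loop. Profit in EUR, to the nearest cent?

Profitable loop is EUR → SEK → GBP → EUR:
EUR 358,000.00 ÷ 0.08700 = SEK 4,114,942.53
SEK 4,114,942.53 ÷ 14.53 = GBP 283,203.20
GBP 283,203.20 ÷ 0.7793 = EUR 363,407.16
Profit = EUR 363,407.16 − EUR 358,000.00

Profit: EUR 5,407.16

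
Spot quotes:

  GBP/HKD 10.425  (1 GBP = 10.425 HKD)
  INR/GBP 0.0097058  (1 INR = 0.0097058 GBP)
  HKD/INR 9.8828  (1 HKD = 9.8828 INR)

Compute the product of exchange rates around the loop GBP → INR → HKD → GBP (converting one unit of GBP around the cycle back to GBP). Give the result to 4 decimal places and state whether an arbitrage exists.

Around GBP → INR → HKD → GBP: 1 ÷ 0.0097058 ÷ 9.8828 ÷ 10.425 = 1.000029
Product ≈ 1 (deviation 0.003%, within rounding noise).

1.0000 (no arbitrage)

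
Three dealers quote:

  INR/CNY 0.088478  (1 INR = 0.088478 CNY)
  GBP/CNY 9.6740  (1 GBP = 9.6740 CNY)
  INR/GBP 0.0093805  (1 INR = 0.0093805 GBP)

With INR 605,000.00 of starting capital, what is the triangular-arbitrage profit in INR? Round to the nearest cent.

Profit: INR 15,514.81

Profitable loop is INR → GBP → CNY → INR:
INR 605,000.00 × 0.0093805 = GBP 5,675.20
GBP 5,675.20 × 9.6740 = CNY 54,901.91
CNY 54,901.91 ÷ 0.088478 = INR 620,514.81
Profit = INR 620,514.81 − INR 605,000.00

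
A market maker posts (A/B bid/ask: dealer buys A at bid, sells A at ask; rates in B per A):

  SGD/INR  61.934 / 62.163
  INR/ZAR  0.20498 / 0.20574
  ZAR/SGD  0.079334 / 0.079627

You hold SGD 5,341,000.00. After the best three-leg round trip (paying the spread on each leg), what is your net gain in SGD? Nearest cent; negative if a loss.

Best loop SGD → INR → ZAR → SGD:
SGD 5,341,000.00 × 61.934 (sell SGD at bid) = INR 330,789,494.00
INR 330,789,494.00 × 0.20498 (sell INR at bid) = ZAR 67,805,230.48
ZAR 67,805,230.48 × 0.079334 (sell ZAR at bid) = SGD 5,379,260.15

Net profit: SGD 38,260.15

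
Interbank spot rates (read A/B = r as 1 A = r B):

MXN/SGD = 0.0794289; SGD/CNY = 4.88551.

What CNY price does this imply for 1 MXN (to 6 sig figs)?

MXN/CNY = 0.388051

1 MXN × 0.0794289 = 0.0794289 SGD
0.0794289 SGD × 4.88551 = 0.388051 CNY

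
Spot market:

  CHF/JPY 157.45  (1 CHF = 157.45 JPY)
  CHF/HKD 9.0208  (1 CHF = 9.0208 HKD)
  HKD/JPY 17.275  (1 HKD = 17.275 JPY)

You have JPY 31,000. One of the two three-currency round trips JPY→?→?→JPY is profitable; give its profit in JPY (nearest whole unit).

Profit: JPY 321

Profitable loop is JPY → HKD → CHF → JPY:
JPY 31,000 ÷ 17.275 = HKD 1,794.50
HKD 1,794.50 ÷ 9.0208 = CHF 198.93
CHF 198.93 × 157.45 = JPY 31,321
Profit = JPY 31,321 − JPY 31,000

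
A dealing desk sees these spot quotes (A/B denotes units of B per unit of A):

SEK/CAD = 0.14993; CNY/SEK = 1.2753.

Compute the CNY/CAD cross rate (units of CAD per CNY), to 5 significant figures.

CNY/CAD = 0.19121

1 CNY × 1.2753 = 1.2753 SEK
1.2753 SEK × 0.14993 = 0.191206 CAD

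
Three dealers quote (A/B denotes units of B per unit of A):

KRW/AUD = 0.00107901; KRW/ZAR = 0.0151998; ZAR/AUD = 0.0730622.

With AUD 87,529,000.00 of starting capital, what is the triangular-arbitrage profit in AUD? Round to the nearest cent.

Profit: AUD 2,556,961.02

Profitable loop is AUD → KRW → ZAR → AUD:
AUD 87,529,000.00 ÷ 0.00107901 = KRW 81,119,730,123
KRW 81,119,730,123 × 0.0151998 = ZAR 1,233,003,673.92
ZAR 1,233,003,673.92 × 0.0730622 = AUD 90,085,961.02
Profit = AUD 90,085,961.02 − AUD 87,529,000.00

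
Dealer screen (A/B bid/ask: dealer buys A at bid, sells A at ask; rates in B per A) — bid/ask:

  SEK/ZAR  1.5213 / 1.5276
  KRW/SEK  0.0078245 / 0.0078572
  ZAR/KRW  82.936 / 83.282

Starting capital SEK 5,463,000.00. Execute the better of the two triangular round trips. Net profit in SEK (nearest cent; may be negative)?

Best loop SEK → KRW → ZAR → SEK:
SEK 5,463,000.00 ÷ 0.0078572 (buy KRW at ask) = KRW 695,285,852
KRW 695,285,852 ÷ 83.282 (buy ZAR at ask) = ZAR 8,348,572.95
ZAR 8,348,572.95 ÷ 1.5276 (buy SEK at ask) = SEK 5,465,156.42

Net profit: SEK 2,156.42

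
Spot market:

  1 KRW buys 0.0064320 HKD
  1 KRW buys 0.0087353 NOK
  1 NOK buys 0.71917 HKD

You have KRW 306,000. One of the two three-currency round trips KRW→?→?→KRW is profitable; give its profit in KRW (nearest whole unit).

Profitable loop is KRW → HKD → NOK → KRW:
KRW 306,000 × 0.0064320 = HKD 1,968.19
HKD 1,968.19 ÷ 0.71917 = NOK 2,736.75
NOK 2,736.75 ÷ 0.0087353 = KRW 313,298
Profit = KRW 313,298 − KRW 306,000

Profit: KRW 7,298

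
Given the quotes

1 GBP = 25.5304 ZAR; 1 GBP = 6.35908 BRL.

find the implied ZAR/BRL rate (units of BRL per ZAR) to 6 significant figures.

1 ZAR ÷ 25.5304 = 0.039169 GBP
0.039169 GBP × 6.35908 = 0.249079 BRL

ZAR/BRL = 0.249079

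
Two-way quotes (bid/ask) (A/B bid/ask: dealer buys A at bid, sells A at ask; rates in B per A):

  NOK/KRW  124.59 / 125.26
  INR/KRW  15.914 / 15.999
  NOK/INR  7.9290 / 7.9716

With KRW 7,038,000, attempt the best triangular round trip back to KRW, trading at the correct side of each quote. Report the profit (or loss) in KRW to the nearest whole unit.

Net profit: KRW 51,810

Best loop KRW → NOK → INR → KRW:
KRW 7,038,000 ÷ 125.26 (buy NOK at ask) = NOK 56,187.13
NOK 56,187.13 × 7.9290 (sell NOK at bid) = INR 445,507.76
INR 445,507.76 × 15.914 (sell INR at bid) = KRW 7,089,810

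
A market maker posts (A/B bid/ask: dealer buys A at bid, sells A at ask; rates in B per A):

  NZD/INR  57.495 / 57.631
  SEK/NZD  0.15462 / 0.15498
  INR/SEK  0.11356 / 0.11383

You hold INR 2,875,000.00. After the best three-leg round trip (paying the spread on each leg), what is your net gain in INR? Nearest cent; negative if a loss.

Best loop INR → SEK → NZD → INR:
INR 2,875,000.00 × 0.11356 (sell INR at bid) = SEK 326,485.00
SEK 326,485.00 × 0.15462 (sell SEK at bid) = NZD 50,481.11
NZD 50,481.11 × 57.495 (sell NZD at bid) = INR 2,902,411.46

Net profit: INR 27,411.46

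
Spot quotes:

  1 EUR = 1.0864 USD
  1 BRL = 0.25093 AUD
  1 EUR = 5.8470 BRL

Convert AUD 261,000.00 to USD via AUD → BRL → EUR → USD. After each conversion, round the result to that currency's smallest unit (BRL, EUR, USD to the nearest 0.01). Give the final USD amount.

AUD 261,000.00 ÷ 0.25093 = BRL 1,040,130.71
BRL 1,040,130.71 ÷ 5.8470 = EUR 177,891.35
EUR 177,891.35 × 1.0864 = USD 193,261.16

USD 193,261.16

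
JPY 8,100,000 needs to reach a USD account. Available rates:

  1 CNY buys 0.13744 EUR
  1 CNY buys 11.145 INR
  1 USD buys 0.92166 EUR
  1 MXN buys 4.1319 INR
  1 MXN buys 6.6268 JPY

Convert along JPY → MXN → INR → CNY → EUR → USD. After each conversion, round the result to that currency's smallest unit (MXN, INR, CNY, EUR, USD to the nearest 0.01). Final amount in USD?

JPY 8,100,000 ÷ 6.6268 = MXN 1,222,309.41
MXN 1,222,309.41 × 4.1319 = INR 5,050,460.25
INR 5,050,460.25 ÷ 11.145 = CNY 453,159.29
CNY 453,159.29 × 0.13744 = EUR 62,282.21
EUR 62,282.21 ÷ 0.92166 = USD 67,576.12

USD 67,576.12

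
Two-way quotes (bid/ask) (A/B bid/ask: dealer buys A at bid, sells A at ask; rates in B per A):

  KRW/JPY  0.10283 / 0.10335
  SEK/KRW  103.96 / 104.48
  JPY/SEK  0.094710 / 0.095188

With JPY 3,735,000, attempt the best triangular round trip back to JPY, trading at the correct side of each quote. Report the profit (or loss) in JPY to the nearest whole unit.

Net profit: JPY 46,574

Best loop JPY → SEK → KRW → JPY:
JPY 3,735,000 × 0.094710 (sell JPY at bid) = SEK 353,741.85
SEK 353,741.85 × 103.96 (sell SEK at bid) = KRW 36,775,003
KRW 36,775,003 × 0.10283 (sell KRW at bid) = JPY 3,781,574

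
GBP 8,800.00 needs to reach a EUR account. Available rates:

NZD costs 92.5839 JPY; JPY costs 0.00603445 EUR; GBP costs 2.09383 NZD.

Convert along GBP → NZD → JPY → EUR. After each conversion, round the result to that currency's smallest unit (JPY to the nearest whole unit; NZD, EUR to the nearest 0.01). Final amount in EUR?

GBP 8,800.00 × 2.09383 = NZD 18,425.70
NZD 18,425.70 × 92.5839 = JPY 1,705,923
JPY 1,705,923 × 0.00603445 = EUR 10,294.31

EUR 10,294.31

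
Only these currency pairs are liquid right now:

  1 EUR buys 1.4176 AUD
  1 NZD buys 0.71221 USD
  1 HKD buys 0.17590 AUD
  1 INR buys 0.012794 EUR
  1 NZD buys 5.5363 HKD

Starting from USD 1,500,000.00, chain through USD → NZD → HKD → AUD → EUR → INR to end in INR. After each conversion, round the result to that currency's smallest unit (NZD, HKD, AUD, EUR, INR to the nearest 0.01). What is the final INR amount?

INR 113,085,936.38

USD 1,500,000.00 ÷ 0.71221 = NZD 2,106,120.39
NZD 2,106,120.39 × 5.5363 = HKD 11,660,114.32
HKD 11,660,114.32 × 0.17590 = AUD 2,051,014.11
AUD 2,051,014.11 ÷ 1.4176 = EUR 1,446,821.47
EUR 1,446,821.47 ÷ 0.012794 = INR 113,085,936.38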